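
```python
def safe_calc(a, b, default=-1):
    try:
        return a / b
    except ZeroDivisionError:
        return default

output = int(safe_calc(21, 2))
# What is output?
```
10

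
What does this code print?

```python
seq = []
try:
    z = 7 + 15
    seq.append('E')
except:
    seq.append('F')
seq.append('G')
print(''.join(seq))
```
EG

No exception, try block completes normally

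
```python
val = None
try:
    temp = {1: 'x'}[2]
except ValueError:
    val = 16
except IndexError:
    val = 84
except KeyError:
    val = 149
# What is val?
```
149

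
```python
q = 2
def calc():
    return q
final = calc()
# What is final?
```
2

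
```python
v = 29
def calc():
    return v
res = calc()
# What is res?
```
29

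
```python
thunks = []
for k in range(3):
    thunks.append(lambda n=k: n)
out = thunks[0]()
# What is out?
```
0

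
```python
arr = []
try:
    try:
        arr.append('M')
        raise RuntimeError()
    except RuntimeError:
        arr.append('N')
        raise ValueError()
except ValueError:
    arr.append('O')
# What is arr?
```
['M', 'N', 'O']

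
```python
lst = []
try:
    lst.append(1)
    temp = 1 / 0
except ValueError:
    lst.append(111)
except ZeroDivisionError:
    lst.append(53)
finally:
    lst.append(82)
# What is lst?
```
[1, 53, 82]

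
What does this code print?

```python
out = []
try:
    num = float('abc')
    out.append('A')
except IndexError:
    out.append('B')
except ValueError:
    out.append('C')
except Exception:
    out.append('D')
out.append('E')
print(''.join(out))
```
CE

ValueError matches before generic Exception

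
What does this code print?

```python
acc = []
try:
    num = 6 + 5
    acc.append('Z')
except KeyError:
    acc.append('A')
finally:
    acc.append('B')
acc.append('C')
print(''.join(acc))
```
ZBC

finally runs after normal execution too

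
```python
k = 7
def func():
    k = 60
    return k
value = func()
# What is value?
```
60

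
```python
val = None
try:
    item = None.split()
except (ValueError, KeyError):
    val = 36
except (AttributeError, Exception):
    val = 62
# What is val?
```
62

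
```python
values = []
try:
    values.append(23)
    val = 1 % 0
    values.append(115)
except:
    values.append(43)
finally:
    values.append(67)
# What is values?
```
[23, 43, 67]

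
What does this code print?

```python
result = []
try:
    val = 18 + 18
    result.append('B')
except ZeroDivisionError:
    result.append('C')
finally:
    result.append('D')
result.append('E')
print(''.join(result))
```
BDE

finally runs after normal execution too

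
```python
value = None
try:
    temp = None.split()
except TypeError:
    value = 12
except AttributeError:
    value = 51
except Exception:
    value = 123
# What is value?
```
51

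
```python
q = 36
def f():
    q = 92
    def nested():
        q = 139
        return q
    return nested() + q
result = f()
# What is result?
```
231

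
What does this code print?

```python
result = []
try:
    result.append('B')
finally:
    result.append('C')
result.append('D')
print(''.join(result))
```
BCD

try/finally without except, no exception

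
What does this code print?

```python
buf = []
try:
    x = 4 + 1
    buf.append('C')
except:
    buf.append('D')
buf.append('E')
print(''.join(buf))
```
CE

No exception, try block completes normally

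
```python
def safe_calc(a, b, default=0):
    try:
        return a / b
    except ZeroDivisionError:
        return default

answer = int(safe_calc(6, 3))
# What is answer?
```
2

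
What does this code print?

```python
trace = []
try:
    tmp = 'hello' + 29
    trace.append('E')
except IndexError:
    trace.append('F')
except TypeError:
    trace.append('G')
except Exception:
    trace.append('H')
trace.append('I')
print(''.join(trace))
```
GI

TypeError matches before generic Exception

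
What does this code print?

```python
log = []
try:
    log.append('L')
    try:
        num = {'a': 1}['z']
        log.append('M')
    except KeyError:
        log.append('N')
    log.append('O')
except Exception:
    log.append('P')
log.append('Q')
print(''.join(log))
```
LNOQ

Inner exception caught by inner handler, outer continues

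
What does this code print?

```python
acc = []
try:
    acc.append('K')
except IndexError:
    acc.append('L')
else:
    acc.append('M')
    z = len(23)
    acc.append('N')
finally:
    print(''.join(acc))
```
KM

Try succeeds, else appends 'M', TypeError in else is uncaught, finally prints before exception propagates ('N' never appended)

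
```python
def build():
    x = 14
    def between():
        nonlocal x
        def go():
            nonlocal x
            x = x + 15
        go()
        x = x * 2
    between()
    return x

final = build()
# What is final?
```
58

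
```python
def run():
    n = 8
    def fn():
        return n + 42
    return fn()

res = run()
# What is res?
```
50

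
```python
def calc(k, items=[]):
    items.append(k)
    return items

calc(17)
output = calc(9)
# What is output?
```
[17, 9]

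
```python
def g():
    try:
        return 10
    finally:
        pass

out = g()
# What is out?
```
10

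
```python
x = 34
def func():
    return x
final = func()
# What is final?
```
34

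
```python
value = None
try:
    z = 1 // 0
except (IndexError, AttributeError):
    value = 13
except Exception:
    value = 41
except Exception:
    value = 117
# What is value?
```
41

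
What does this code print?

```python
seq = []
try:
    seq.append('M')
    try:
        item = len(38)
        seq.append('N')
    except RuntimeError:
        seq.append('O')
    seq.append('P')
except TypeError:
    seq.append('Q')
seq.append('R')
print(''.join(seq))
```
MQR

Inner handler doesn't match, propagates to outer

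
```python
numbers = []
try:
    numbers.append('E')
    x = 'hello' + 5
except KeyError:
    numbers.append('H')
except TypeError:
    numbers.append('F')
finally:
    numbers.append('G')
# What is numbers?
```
['E', 'F', 'G']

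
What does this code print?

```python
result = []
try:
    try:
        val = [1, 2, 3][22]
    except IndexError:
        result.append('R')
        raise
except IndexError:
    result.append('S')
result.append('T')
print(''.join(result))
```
RST

raise without argument re-raises current exception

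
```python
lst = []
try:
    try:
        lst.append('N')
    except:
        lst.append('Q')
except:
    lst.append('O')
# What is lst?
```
['N']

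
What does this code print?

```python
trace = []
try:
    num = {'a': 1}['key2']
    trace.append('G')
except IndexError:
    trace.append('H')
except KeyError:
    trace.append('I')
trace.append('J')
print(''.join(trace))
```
IJ

KeyError is caught by its specific handler, not IndexError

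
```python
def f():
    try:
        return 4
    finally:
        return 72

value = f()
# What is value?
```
72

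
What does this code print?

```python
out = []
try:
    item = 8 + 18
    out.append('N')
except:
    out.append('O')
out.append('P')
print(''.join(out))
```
NP

No exception, try block completes normally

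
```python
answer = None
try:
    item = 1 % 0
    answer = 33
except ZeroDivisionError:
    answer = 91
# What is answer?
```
91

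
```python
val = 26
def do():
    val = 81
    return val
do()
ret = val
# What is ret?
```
26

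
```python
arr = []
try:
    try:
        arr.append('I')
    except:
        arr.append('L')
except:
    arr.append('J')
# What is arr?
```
['I']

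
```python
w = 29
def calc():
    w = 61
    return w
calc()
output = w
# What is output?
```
29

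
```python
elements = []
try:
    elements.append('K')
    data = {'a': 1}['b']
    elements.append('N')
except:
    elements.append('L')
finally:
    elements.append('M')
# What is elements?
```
['K', 'L', 'M']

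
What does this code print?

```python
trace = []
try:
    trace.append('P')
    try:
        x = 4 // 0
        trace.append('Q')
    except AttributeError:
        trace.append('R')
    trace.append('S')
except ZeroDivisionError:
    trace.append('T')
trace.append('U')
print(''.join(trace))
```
PTU

Inner handler doesn't match, propagates to outer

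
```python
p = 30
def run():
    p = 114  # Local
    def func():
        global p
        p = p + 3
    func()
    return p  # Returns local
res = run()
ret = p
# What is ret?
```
33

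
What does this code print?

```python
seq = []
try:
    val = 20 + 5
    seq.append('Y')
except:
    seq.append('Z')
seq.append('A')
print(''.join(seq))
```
YA

No exception, try block completes normally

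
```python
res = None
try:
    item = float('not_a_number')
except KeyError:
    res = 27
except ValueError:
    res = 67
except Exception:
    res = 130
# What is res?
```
67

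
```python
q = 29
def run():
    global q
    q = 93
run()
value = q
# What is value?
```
93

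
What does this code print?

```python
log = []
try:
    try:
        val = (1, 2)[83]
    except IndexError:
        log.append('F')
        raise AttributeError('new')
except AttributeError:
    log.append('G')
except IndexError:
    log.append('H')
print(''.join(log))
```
FG

New AttributeError raised, caught by outer AttributeError handler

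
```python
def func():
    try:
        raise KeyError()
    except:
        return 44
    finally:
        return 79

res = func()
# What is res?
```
79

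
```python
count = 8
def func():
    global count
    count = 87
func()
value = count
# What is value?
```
87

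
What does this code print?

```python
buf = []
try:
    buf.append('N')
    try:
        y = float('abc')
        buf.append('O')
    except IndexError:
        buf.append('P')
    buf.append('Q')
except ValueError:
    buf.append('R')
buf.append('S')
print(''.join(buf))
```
NRS

Inner handler doesn't match, propagates to outer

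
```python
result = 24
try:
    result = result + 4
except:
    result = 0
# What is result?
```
28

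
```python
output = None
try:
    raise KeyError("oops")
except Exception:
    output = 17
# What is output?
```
17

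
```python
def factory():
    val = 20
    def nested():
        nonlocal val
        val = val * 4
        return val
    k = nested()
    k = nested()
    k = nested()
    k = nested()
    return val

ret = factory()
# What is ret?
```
5120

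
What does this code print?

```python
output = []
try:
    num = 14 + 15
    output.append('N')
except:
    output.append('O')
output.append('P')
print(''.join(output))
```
NP

No exception, try block completes normally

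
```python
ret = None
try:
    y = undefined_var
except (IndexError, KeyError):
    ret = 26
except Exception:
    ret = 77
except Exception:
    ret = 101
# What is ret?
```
77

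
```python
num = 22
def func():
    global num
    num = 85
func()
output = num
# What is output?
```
85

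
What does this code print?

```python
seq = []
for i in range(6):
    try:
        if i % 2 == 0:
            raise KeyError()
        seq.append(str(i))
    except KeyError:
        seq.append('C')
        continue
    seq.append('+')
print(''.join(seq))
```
C1+C3+C5+

continue in except skips rest of loop body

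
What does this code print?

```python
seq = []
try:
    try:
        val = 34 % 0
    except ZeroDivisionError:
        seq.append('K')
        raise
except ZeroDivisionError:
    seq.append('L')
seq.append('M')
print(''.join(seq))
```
KLM

raise without argument re-raises current exception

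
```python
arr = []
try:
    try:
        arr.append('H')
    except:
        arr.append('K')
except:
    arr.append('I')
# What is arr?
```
['H']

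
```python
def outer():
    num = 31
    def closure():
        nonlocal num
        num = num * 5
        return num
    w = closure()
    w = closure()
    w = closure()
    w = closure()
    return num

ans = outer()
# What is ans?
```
19375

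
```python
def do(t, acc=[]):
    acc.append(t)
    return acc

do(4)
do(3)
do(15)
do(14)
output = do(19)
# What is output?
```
[4, 3, 15, 14, 19]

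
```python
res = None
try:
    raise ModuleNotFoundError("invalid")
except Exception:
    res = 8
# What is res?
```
8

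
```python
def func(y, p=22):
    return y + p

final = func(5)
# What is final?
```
27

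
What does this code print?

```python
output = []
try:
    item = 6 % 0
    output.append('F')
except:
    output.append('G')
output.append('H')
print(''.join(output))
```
GH

Exception raised in try, caught by bare except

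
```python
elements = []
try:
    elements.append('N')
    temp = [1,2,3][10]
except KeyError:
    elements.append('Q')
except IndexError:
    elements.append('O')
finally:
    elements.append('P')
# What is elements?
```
['N', 'O', 'P']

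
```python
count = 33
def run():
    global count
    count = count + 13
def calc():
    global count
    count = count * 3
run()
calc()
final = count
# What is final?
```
138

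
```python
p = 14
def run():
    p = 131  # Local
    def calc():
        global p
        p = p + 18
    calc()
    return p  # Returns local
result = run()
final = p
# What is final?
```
32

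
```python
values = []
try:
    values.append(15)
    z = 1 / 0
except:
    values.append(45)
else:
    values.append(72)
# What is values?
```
[15, 45]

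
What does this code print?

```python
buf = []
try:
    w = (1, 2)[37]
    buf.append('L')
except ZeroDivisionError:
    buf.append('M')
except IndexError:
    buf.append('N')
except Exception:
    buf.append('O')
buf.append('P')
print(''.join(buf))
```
NP

IndexError matches before generic Exception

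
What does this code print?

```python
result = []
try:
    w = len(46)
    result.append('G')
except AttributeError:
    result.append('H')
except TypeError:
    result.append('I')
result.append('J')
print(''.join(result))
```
IJ

TypeError is caught by its specific handler, not AttributeError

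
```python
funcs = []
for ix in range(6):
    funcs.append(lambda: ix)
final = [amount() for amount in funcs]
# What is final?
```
[5, 5, 5, 5, 5, 5]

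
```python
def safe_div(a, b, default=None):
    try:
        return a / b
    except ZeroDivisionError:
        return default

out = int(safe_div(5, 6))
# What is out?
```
0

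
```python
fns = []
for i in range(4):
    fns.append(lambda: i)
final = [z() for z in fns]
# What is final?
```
[3, 3, 3, 3]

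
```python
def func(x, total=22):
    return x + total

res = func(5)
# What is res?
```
27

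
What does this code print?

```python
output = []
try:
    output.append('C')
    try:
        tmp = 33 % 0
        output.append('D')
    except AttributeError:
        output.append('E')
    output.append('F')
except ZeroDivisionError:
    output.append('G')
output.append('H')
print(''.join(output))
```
CGH

Inner handler doesn't match, propagates to outer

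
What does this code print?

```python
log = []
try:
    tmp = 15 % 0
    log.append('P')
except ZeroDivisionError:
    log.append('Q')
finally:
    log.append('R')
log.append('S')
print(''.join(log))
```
QRS

finally always runs, even after exception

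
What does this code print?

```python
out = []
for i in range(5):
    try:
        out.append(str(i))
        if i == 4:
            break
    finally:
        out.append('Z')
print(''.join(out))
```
0Z1Z2Z3Z4Z

finally runs even when breaking out of loop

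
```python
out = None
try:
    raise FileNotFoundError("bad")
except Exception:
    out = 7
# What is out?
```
7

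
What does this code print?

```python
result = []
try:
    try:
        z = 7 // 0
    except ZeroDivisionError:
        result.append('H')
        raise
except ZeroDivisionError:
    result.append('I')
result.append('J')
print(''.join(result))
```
HIJ

raise without argument re-raises current exception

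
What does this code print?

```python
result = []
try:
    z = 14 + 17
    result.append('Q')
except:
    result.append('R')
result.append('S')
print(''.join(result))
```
QS

No exception, try block completes normally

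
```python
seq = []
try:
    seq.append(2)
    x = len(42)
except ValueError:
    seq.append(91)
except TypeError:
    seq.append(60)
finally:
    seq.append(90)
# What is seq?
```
[2, 60, 90]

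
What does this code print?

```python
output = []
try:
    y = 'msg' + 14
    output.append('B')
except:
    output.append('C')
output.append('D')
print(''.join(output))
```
CD

Exception raised in try, caught by bare except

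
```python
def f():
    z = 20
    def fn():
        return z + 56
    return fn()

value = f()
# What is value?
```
76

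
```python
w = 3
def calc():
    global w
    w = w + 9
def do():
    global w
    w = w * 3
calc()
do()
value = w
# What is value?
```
36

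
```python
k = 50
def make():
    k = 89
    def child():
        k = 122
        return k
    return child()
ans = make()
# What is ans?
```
122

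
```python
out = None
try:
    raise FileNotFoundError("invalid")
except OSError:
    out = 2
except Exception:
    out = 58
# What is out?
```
2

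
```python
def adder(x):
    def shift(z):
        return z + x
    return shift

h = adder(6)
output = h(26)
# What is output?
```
32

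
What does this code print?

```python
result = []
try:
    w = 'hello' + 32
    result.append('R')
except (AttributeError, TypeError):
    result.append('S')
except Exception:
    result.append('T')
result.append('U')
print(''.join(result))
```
SU

TypeError matches tuple containing it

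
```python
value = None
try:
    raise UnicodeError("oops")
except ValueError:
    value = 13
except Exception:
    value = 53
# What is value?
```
13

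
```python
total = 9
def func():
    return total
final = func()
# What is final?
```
9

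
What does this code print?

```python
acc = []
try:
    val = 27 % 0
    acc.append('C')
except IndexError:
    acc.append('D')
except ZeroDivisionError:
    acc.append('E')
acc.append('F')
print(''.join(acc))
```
EF

ZeroDivisionError is caught by its specific handler, not IndexError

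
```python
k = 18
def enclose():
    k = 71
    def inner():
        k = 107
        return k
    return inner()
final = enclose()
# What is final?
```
107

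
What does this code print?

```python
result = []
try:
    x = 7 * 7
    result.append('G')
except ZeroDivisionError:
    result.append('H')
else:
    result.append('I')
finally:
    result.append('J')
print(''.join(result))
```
GIJ

else runs before finally when no exception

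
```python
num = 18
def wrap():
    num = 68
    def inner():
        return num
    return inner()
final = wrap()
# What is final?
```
68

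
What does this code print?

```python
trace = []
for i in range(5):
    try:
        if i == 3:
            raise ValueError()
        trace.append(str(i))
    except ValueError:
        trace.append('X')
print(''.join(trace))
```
012X4

Exception on i=3 caught, loop continues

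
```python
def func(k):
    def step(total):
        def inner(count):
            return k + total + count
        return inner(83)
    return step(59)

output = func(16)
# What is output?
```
158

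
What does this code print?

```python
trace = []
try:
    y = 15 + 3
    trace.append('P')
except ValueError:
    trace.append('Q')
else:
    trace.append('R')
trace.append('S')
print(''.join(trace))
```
PRS

else block runs when no exception occurs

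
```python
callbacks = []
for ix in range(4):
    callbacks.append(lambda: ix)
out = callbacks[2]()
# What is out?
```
3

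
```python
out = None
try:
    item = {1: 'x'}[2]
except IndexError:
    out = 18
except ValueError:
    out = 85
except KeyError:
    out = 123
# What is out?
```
123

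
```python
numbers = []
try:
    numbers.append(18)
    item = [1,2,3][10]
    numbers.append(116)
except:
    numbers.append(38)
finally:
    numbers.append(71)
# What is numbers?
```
[18, 38, 71]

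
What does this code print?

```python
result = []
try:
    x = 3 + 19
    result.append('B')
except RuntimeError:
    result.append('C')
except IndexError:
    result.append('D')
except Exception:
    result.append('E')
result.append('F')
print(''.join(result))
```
BF

No exception, try block completes normally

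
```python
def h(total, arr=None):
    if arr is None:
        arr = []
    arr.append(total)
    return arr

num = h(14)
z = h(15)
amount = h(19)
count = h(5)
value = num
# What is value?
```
[14]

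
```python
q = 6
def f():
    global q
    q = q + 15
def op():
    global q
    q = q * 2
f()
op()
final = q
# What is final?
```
42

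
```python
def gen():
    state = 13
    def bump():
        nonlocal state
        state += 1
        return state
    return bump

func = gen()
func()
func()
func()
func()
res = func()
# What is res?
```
18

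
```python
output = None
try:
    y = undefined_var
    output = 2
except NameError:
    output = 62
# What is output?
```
62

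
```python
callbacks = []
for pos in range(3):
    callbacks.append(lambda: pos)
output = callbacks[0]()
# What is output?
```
2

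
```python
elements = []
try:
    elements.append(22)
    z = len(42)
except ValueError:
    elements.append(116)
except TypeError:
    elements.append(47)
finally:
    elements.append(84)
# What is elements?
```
[22, 47, 84]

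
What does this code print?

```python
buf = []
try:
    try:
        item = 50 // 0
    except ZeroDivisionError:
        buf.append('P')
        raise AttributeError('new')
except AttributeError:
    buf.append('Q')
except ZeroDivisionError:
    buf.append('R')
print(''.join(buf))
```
PQ

New AttributeError raised, caught by outer AttributeError handler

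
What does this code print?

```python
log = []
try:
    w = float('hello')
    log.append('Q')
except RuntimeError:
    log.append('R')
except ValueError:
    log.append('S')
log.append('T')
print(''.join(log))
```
ST

ValueError is caught by its specific handler, not RuntimeError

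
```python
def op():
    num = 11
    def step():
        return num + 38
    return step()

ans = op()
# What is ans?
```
49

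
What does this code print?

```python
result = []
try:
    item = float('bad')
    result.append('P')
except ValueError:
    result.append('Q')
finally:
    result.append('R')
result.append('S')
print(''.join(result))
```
QRS

finally always runs, even after exception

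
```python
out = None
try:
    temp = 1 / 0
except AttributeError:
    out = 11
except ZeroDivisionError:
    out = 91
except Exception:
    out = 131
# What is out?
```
91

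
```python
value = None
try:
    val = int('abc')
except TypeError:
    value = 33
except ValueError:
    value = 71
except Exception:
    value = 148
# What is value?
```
71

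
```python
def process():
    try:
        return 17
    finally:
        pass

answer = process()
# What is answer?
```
17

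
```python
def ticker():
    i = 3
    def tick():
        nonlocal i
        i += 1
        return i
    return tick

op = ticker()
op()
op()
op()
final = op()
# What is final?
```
7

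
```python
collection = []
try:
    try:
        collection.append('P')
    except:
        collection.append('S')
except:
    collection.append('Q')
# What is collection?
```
['P']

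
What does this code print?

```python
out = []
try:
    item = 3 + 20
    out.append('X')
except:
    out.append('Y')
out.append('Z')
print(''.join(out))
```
XZ

No exception, try block completes normally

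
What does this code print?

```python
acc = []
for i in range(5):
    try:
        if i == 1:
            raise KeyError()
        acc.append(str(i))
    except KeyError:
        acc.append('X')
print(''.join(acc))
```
0X234

Exception on i=1 caught, loop continues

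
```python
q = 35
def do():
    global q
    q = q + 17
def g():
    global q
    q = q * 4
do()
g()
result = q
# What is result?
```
208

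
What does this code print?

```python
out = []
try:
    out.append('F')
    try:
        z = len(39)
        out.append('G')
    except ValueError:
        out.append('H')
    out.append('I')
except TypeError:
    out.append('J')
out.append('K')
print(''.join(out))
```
FJK

Inner handler doesn't match, propagates to outer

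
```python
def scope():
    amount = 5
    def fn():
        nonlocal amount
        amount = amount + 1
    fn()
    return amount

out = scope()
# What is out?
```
6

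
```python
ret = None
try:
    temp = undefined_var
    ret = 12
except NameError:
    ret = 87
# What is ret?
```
87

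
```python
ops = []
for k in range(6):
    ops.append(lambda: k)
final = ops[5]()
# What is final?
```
5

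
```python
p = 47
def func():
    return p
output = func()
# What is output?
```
47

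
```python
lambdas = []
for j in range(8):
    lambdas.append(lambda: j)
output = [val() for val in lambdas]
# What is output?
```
[7, 7, 7, 7, 7, 7, 7, 7]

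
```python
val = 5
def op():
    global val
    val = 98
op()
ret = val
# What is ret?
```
98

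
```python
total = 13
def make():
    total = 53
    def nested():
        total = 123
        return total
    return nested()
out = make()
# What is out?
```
123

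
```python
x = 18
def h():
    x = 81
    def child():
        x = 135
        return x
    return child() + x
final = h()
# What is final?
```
216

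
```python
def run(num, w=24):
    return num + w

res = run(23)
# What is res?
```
47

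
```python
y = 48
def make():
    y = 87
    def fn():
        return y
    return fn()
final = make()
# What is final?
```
87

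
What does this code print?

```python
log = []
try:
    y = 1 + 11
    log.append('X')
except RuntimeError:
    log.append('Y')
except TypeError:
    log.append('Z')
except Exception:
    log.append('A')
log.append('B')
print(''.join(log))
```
XB

No exception, try block completes normally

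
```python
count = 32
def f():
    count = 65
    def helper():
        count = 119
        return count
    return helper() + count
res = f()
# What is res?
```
184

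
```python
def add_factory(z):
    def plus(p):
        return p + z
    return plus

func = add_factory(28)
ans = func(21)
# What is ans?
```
49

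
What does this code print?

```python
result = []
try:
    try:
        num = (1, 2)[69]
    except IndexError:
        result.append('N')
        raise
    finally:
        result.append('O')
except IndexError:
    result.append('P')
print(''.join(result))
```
NOP

finally runs before re-raised exception propagates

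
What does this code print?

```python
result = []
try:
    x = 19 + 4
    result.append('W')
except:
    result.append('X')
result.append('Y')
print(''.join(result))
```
WY

No exception, try block completes normally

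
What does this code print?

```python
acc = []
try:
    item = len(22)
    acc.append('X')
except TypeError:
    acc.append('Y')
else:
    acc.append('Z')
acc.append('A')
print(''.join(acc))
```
YA

else block skipped when exception is caught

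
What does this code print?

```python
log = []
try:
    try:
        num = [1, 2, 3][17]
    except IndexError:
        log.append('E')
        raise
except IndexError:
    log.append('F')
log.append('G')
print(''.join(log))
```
EFG

raise without argument re-raises current exception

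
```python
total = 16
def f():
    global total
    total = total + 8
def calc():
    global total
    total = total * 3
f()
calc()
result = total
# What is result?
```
72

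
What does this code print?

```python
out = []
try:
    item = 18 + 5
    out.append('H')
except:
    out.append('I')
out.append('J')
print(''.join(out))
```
HJ

No exception, try block completes normally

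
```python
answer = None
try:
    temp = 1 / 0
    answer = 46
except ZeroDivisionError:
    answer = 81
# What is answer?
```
81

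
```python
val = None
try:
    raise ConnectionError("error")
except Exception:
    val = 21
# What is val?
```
21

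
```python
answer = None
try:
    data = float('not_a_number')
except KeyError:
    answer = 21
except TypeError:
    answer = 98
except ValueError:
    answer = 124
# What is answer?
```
124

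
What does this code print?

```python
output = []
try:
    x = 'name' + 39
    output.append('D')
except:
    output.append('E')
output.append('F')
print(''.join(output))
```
EF

Exception raised in try, caught by bare except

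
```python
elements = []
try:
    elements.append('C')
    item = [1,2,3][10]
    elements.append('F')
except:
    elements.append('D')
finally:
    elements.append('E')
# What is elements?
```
['C', 'D', 'E']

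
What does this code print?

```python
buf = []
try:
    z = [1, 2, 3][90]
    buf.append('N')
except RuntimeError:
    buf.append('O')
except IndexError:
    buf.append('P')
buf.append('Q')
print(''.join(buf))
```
PQ

IndexError is caught by its specific handler, not RuntimeError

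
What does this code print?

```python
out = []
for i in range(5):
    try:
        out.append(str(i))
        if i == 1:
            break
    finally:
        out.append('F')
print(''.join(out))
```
0F1F

finally runs even when breaking out of loop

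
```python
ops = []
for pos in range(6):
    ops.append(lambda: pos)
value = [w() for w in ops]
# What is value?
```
[5, 5, 5, 5, 5, 5]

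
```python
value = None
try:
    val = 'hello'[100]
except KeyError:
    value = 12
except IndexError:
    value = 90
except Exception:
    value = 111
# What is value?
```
90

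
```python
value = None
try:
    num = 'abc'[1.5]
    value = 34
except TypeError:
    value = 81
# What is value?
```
81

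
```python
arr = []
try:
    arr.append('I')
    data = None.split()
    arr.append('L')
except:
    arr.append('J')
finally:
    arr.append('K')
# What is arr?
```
['I', 'J', 'K']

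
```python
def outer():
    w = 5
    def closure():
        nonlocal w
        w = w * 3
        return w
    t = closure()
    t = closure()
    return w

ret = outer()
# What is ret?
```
45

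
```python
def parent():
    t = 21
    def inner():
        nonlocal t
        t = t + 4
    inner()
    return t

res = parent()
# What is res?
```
25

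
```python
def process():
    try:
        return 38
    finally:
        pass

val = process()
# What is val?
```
38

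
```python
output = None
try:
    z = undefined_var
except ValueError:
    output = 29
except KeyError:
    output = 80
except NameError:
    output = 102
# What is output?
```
102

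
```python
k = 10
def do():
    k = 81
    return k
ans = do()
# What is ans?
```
81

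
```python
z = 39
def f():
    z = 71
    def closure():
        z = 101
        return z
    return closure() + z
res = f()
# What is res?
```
172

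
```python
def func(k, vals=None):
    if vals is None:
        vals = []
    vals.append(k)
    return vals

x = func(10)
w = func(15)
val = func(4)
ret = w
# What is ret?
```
[15]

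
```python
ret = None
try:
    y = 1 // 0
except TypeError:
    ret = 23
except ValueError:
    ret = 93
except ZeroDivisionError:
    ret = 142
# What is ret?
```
142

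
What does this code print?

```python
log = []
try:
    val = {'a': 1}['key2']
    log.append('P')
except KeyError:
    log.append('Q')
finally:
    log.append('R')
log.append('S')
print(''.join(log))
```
QRS

finally always runs, even after exception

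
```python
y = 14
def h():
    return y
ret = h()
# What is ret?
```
14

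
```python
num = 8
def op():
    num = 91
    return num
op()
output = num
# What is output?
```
8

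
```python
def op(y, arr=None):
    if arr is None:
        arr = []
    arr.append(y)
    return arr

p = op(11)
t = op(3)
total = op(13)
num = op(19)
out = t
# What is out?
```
[3]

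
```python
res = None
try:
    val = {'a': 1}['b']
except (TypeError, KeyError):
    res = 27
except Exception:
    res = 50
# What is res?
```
27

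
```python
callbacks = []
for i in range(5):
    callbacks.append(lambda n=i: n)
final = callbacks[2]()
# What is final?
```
2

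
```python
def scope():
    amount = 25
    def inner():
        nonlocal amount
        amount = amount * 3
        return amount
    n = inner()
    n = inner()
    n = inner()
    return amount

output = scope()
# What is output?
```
675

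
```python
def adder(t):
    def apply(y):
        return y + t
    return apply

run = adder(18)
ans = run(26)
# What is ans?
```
44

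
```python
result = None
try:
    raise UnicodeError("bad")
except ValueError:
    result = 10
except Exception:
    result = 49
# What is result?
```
10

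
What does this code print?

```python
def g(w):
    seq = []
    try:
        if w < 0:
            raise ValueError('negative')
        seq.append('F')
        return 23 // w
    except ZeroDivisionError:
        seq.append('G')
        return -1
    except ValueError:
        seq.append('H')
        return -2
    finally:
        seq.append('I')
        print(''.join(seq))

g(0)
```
FGI

w=0 causes ZeroDivisionError, caught, finally prints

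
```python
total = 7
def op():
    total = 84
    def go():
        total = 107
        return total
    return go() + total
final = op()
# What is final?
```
191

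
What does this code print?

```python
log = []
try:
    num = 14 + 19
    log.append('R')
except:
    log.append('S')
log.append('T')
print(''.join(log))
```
RT

No exception, try block completes normally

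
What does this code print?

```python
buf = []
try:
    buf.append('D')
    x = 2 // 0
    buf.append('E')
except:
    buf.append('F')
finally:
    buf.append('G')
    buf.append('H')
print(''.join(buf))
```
DFGH

Code before exception runs, then except, then all of finally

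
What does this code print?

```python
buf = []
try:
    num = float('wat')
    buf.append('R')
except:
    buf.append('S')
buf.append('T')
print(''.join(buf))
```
ST

Exception raised in try, caught by bare except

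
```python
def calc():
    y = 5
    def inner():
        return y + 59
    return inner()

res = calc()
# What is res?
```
64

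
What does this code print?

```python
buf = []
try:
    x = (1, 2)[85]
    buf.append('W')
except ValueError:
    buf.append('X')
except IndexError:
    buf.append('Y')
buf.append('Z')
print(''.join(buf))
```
YZ

IndexError is caught by its specific handler, not ValueError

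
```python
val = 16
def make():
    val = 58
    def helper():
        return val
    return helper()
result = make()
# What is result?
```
58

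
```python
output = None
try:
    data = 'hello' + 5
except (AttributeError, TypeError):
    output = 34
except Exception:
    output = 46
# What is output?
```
34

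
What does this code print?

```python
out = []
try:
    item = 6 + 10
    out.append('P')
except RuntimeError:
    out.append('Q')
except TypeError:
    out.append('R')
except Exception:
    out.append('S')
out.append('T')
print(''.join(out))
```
PT

No exception, try block completes normally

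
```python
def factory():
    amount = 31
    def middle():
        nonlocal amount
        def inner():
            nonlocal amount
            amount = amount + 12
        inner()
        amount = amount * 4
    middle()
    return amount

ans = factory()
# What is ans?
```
172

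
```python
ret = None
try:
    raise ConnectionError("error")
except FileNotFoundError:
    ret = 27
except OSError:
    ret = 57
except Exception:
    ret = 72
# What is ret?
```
57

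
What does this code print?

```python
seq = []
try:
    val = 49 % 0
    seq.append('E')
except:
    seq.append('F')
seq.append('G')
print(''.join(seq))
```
FG

Exception raised in try, caught by bare except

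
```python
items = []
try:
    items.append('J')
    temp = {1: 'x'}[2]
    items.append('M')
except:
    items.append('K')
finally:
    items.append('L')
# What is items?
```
['J', 'K', 'L']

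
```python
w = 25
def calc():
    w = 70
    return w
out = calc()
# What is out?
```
70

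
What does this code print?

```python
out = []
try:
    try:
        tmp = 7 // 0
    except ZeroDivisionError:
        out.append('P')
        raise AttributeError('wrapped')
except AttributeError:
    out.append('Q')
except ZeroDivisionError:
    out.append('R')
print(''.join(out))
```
PQ

New AttributeError raised, caught by outer AttributeError handler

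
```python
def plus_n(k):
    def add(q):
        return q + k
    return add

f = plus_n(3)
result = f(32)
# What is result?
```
35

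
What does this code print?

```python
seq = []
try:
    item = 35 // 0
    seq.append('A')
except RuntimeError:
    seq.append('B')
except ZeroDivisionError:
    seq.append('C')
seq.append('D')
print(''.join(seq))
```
CD

ZeroDivisionError is caught by its specific handler, not RuntimeError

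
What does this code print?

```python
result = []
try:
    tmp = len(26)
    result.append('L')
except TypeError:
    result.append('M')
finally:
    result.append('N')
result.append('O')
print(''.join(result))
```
MNO

finally always runs, even after exception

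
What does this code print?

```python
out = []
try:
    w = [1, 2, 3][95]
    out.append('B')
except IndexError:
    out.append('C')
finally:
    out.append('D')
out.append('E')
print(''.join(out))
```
CDE

finally always runs, even after exception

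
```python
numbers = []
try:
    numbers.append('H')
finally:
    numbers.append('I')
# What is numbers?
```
['H', 'I']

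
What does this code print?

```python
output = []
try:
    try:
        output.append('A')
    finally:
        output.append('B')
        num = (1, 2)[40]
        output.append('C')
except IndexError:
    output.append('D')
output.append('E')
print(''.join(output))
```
ABDE

Exception in inner finally caught by outer except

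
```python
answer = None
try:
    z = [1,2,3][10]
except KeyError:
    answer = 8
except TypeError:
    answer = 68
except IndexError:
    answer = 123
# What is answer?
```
123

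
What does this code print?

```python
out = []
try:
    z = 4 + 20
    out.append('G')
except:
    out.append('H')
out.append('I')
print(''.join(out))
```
GI

No exception, try block completes normally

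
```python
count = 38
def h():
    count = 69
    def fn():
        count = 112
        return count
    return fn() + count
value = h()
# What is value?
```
181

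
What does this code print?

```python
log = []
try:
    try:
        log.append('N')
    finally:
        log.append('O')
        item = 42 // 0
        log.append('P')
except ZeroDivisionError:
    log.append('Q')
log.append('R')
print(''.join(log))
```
NOQR

Exception in inner finally caught by outer except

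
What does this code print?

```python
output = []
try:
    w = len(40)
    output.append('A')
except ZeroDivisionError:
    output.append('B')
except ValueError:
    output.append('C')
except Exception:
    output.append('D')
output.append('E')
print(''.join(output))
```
DE

TypeError not specifically caught, falls to Exception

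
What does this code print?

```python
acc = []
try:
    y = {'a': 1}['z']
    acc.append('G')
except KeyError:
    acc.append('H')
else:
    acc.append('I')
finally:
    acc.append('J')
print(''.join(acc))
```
HJ

Exception: except runs, else skipped, finally runs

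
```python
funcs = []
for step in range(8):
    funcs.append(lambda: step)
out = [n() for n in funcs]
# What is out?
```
[7, 7, 7, 7, 7, 7, 7, 7]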